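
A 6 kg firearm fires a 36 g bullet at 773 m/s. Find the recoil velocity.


v_recoil = m_p * v_p / m_gun = 0.036 * 773 / 6 = 4.638 m/s

4.638 m/s


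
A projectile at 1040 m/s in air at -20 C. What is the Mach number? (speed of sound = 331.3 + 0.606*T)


a = 331.3 + 0.606*(-20) = 319.18 m/s
M = v/a = 1040/319.18 = 3.258

3.258


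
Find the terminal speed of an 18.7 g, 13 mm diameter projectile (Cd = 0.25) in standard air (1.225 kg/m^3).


A = pi*(d/2)^2 = pi*(13/2000)^2 = 1.32732e-04 m^2
vt = sqrt(2mg/(Cd*rho*A)) = sqrt(2*0.0187*9.81/(0.25 * 1.225 * 1.32732e-04)) = 95 m/s

95 m/s


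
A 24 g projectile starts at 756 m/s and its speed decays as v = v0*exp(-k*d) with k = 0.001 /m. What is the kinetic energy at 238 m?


v = v0*exp(-k*d) = 756*exp(-0.001*238) = 595.881 m/s
E = 0.5*m*v^2 = 0.5*0.024*595.881^2 = 4261 J

4261 J


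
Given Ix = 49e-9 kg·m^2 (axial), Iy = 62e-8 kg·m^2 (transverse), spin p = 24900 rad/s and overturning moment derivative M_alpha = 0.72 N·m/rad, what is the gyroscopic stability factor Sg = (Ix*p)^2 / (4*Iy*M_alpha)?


Sg = Ix^2 * p^2 / (4 * Iy * M_alpha) = (49e-9)^2 * 24900^2 / (4 * 62e-8 * 0.72) = 0.8337

0.8337


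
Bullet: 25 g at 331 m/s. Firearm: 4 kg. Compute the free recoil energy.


v_r = m_p*v_p/m_gun = 0.025*331/4 = 2.06875 m/s, E_r = 0.5*m_gun*v_r^2 = 0.5*4*2.06875^2 = 8.559 J

8.559 J


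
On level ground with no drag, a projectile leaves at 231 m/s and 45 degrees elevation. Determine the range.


R = v0^2 * sin(2*theta) / g = 231^2 * sin(2*45°) / 9.81 = 5439 m

5439 m


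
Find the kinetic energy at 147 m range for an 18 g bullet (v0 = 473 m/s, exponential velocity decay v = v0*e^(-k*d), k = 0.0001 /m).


v = v0*exp(-k*d) = 473*exp(-0.0001*147) = 466.098 m/s
E = 0.5*m*v^2 = 0.5*0.018*466.098^2 = 1955 J

1955 J


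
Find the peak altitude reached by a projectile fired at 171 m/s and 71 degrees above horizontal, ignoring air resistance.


H = (v0*sin(theta))^2 / (2g) = (171*sin(71°))^2 / (2*9.81) = 1332 m

1332 m


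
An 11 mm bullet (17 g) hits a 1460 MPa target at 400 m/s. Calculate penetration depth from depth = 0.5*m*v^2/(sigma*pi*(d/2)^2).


A = pi*(d/2)^2 = pi*(11/2)^2 = 95.0332 mm^2
E = 0.5*m*v^2 = 0.5*0.017*400^2 = 1360 J
depth = E/(sigma*A) = 1360 J / (1460 MPa * 95.0332 mm^2) = 1360/(1460 * 95.0332) m = 0.00980191 m ≈ 9.802 mm

9.802 mm


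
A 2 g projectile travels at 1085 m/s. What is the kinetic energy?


E = 0.5*m*v^2 = 0.5*0.002*1085^2 = 1177 J

1177 J


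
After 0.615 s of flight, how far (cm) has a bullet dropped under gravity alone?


drop = 0.5*g*t^2 = 0.5*9.81*0.615^2 = 1.85519 m ≈ 185.5 cm

185.5 cm


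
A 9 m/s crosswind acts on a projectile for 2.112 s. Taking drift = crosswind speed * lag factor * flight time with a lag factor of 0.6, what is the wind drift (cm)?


drift = v_wind * lag * t = 9 * 0.6 * 2.112 = 11.4048 m ≈ 1140 cm

1140 cm


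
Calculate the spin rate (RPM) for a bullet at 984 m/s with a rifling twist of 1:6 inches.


twist_m = 6*0.0254 = 0.1524 m
spin = v/twist = 984/0.1524 = 6456.693 rev/s
RPM = spin*60 = 6456.693*60 ≈ 387402 RPM

387402 RPM


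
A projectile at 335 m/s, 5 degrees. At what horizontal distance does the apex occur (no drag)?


R = v0^2*sin(2*theta)/g = 335^2*sin(2*5°)/9.81 = 1986.51 m
apex_dist = R/2 = 1986.51/2 = 993.3 m

993.3 m


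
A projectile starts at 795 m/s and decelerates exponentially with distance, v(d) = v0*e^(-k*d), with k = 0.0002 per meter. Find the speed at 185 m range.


v = v0*exp(-k*d) = 795*exp(-0.0002*185) = 766.1 m/s

766.1 m/s


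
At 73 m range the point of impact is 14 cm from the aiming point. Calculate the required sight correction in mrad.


1 mrad subtends 1 cm per 10 m of range, so adj = error_cm / (dist_m / 10) = 14 / (73/10) = 1.918 mrad

1.918 mrad


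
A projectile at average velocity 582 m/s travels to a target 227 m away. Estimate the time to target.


t = d/v = 227/582 = 0.39 s

0.39 s


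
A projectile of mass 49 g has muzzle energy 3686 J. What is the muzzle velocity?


v = sqrt(2*E/m) = sqrt(2*3686/0.049) = 387.9 m/s

387.9 m/s


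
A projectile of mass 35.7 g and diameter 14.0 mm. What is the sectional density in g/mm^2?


SD = m/d^2 = 35.7/14.0^2 = 0.1821 g/mm^2

0.1821 g/mm^2


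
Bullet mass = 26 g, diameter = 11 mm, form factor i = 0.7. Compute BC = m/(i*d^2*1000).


BC = m/(i*d^2*1000) = 26/(0.7 * 11^2 * 1000) = 0.000307

0.000307


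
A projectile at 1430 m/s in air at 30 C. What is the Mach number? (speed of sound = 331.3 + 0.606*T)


a = 331.3 + 0.606*(30) = 349.48 m/s
M = v/a = 1430/349.48 = 4.092

4.092


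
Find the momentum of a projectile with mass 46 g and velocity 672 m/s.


p = m*v = 0.046*672 = 30.91 kg·m/s

30.91 kg·m/s


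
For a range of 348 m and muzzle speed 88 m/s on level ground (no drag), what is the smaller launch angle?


sin(2*theta) = R*g/v0^2 = 348*9.81/88^2 = 0.440842, theta = arcsin(0.440842)/2 = 13.08°

13.08 degrees


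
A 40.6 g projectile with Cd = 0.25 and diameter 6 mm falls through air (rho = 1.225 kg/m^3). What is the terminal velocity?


A = pi*(d/2)^2 = pi*(6/2000)^2 = 2.82743e-05 m^2
vt = sqrt(2mg/(Cd*rho*A)) = sqrt(2*0.0406*9.81/(0.25 * 1.225 * 2.82743e-05)) = 303.3 m/s

303.3 m/s


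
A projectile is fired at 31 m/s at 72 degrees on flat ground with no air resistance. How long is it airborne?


T = 2*v0*sin(theta)/g = 2*31*sin(72°)/9.81 = 6.011 s

6.011 s


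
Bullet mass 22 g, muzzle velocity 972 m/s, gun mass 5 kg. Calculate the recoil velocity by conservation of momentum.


v_recoil = m_p * v_p / m_gun = 0.022 * 972 / 5 = 4.277 m/s

4.277 m/s


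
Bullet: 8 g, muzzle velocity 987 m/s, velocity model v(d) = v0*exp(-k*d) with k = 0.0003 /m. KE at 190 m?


v = v0*exp(-k*d) = 987*exp(-0.0003*190) = 932.314 m/s
E = 0.5*m*v^2 = 0.5*0.008*932.314^2 = 3477 J

3477 J


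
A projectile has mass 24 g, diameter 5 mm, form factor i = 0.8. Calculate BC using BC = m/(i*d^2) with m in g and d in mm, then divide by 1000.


BC = m/(i*d^2*1000) = 24/(0.8 * 5^2 * 1000) = 0.0012

0.0012


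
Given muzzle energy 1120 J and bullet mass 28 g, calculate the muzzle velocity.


v = sqrt(2*E/m) = sqrt(2*1120/0.028) = 282.8 m/s

282.8 m/s


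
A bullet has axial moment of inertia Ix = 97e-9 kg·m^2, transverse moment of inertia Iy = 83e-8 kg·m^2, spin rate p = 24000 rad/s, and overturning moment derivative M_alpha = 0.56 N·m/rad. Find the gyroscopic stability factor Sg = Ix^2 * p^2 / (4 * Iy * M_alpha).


Sg = Ix^2 * p^2 / (4 * Iy * M_alpha) = (97e-9)^2 * 24000^2 / (4 * 83e-8 * 0.56) = 2.915

2.915


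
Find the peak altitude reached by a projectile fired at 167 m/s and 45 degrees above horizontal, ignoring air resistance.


H = (v0*sin(theta))^2 / (2g) = (167*sin(45°))^2 / (2*9.81) = 710.7 m

710.7 m


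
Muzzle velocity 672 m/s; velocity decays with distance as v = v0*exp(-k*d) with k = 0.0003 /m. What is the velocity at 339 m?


v = v0*exp(-k*d) = 672*exp(-0.0003*339) = 607 m/s

607 m/s


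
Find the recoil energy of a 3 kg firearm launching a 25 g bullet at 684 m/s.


v_r = m_p*v_p/m_gun = 0.025*684/3 = 5.7 m/s, E_r = 0.5*m_gun*v_r^2 = 0.5*3*5.7^2 = 48.73 J

48.73 J


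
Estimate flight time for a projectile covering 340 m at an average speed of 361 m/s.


t = d/v = 340/361 = 0.9418 s

0.9418 s


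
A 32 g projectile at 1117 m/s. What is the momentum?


p = m*v = 0.032*1117 = 35.74 kg·m/s

35.74 kg·m/s


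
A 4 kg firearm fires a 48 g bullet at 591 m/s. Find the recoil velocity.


v_recoil = m_p * v_p / m_gun = 0.048 * 591 / 4 = 7.092 m/s

7.092 m/s


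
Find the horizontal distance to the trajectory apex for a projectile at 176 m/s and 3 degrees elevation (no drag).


R = v0^2*sin(2*theta)/g = 176^2*sin(2*3°)/9.81 = 330.058 m
apex_dist = R/2 = 330.058/2 = 165 m

165 m


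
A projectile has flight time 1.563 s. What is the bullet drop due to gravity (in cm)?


drop = 0.5*g*t^2 = 0.5*9.81*1.563^2 = 11.9828 m ≈ 1198 cm

1198 cm


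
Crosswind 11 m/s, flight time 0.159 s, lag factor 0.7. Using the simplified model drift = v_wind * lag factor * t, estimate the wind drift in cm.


drift = v_wind * lag * t = 11 * 0.7 * 0.159 = 1.2243 m ≈ 122.4 cm

122.4 cm


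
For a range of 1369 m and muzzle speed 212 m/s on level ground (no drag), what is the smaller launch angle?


sin(2*theta) = R*g/v0^2 = 1369*9.81/212^2 = 0.298814, theta = arcsin(0.298814)/2 = 8.693°

8.693 degrees


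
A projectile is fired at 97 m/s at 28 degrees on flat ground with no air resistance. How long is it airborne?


T = 2*v0*sin(theta)/g = 2*97*sin(28°)/9.81 = 9.284 s

9.284 s


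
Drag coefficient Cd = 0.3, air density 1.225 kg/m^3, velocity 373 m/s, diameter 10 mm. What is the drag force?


A = pi*(d/2)^2 = pi*(10/2000)^2 = 7.85398e-05 m^2
Fd = 0.5*Cd*rho*A*v^2 = 0.5*0.3*1.225*7.85398e-05*373^2 = 2.008 N

2.008 N


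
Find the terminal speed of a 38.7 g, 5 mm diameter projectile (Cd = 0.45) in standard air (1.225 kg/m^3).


A = pi*(d/2)^2 = pi*(5/2000)^2 = 1.96350e-05 m^2
vt = sqrt(2mg/(Cd*rho*A)) = sqrt(2*0.0387*9.81/(0.45 * 1.225 * 1.96350e-05)) = 264.9 m/s

264.9 m/s


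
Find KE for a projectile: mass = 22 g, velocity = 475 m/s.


E = 0.5*m*v^2 = 0.5*0.022*475^2 = 2482 J

2482 J


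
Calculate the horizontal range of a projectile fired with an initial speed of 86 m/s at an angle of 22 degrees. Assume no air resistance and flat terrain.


R = v0^2 * sin(2*theta) / g = 86^2 * sin(2*22°) / 9.81 = 523.7 m

523.7 m


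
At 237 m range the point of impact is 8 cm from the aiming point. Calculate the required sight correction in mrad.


1 mrad subtends 1 cm per 10 m of range, so adj = error_cm / (dist_m / 10) = 8 / (237/10) = 0.3376 mrad

0.3376 mrad


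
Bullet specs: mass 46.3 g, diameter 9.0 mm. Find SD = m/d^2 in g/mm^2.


SD = m/d^2 = 46.3/9.0^2 = 0.5716 g/mm^2

0.5716 g/mm^2


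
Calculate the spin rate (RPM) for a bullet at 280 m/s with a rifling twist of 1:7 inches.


twist_m = 7*0.0254 = 0.1778 m
spin = v/twist = 280/0.1778 = 1574.803 rev/s
RPM = spin*60 = 1574.803*60 ≈ 94488 RPM

94488 RPM


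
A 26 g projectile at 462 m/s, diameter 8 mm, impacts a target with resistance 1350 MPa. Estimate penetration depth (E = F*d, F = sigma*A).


A = pi*(d/2)^2 = pi*(8/2)^2 = 50.2655 mm^2
E = 0.5*m*v^2 = 0.5*0.026*462^2 = 2774.77 J
depth = E/(sigma*A) = 2774.77 J / (1350 MPa * 50.2655 mm^2) = 2774.77/(1350 * 50.2655) m = 0.0408906 m ≈ 40.89 mm

40.89 mm


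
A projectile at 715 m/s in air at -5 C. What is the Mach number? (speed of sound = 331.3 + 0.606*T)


a = 331.3 + 0.606*(-5) = 328.27 m/s
M = v/a = 715/328.27 = 2.178

2.178


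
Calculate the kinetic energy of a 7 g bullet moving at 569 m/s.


E = 0.5*m*v^2 = 0.5*0.007*569^2 = 1133 J

1133 J


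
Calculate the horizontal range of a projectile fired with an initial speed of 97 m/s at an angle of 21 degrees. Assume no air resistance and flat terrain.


R = v0^2 * sin(2*theta) / g = 97^2 * sin(2*21°) / 9.81 = 641.8 m

641.8 m


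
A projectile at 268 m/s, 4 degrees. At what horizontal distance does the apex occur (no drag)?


R = v0^2*sin(2*theta)/g = 268^2*sin(2*4°)/9.81 = 1018.96 m
apex_dist = R/2 = 1018.96/2 = 509.5 m

509.5 m


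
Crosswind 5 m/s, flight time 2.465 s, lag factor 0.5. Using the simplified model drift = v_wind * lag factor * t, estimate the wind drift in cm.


drift = v_wind * lag * t = 5 * 0.5 * 2.465 = 6.1625 m ≈ 616.2 cm

616.2 cm


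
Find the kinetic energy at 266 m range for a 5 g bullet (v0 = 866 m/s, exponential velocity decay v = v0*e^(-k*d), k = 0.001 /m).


v = v0*exp(-k*d) = 866*exp(-0.001*266) = 663.736 m/s
E = 0.5*m*v^2 = 0.5*0.005*663.736^2 = 1101 J

1101 J


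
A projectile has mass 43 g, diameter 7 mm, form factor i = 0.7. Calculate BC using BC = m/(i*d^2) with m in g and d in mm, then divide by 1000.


BC = m/(i*d^2*1000) = 43/(0.7 * 7^2 * 1000) = 0.001254

0.001254


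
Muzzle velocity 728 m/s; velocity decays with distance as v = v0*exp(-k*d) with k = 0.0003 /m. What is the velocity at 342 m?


v = v0*exp(-k*d) = 728*exp(-0.0003*342) = 657 m/s

657 m/s


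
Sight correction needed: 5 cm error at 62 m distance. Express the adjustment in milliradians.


1 mrad subtends 1 cm per 10 m of range, so adj = error_cm / (dist_m / 10) = 5 / (62/10) = 0.8065 mrad

0.8065 mrad


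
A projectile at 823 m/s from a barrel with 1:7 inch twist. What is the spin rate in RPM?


twist_m = 7*0.0254 = 0.1778 m
spin = v/twist = 823/0.1778 = 4628.796 rev/s
RPM = spin*60 = 4628.796*60 ≈ 277728 RPM

277728 RPM


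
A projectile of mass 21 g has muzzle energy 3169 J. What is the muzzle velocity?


v = sqrt(2*E/m) = sqrt(2*3169/0.021) = 549.4 m/s

549.4 m/s


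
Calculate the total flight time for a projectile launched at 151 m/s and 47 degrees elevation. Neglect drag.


T = 2*v0*sin(theta)/g = 2*151*sin(47°)/9.81 = 22.51 s

22.51 s


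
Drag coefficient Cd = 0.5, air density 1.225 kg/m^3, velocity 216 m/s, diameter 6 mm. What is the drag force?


A = pi*(d/2)^2 = pi*(6/2000)^2 = 2.82743e-05 m^2
Fd = 0.5*Cd*rho*A*v^2 = 0.5*0.5*1.225*2.82743e-05*216^2 = 0.404 N

0.404 N


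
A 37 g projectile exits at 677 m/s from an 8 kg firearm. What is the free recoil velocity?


v_recoil = m_p * v_p / m_gun = 0.037 * 677 / 8 = 3.131 m/s

3.131 m/s


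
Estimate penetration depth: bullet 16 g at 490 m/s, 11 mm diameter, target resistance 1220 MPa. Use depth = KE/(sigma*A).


A = pi*(d/2)^2 = pi*(11/2)^2 = 95.0332 mm^2
E = 0.5*m*v^2 = 0.5*0.016*490^2 = 1920.8 J
depth = E/(sigma*A) = 1920.8 J / (1220 MPa * 95.0332 mm^2) = 1920.8/(1220 * 95.0332) m = 0.0165671 m ≈ 16.57 mm

16.57 mm


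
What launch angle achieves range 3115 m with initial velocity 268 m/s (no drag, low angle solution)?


sin(2*theta) = R*g/v0^2 = 3115*9.81/268^2 = 0.425459, theta = arcsin(0.425459)/2 = 12.59°

12.59 degrees


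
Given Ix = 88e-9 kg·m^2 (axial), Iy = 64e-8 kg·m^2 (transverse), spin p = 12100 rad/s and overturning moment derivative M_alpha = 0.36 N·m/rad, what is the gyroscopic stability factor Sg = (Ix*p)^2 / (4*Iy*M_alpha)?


Sg = Ix^2 * p^2 / (4 * Iy * M_alpha) = (88e-9)^2 * 12100^2 / (4 * 64e-8 * 0.36) = 1.23

1.23


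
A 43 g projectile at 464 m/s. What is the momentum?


p = m*v = 0.043*464 = 19.95 kg·m/s

19.95 kg·m/s


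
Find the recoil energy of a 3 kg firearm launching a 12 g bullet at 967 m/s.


v_r = m_p*v_p/m_gun = 0.012*967/3 = 3.868 m/s, E_r = 0.5*m_gun*v_r^2 = 0.5*3*3.868^2 = 22.44 J

22.44 J


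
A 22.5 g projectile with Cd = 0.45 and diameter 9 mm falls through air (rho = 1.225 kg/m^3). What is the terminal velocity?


A = pi*(d/2)^2 = pi*(9/2000)^2 = 6.36173e-05 m^2
vt = sqrt(2mg/(Cd*rho*A)) = sqrt(2*0.0225*9.81/(0.45 * 1.225 * 6.36173e-05)) = 112.2 m/s

112.2 m/s


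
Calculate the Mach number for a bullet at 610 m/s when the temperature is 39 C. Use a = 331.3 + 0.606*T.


a = 331.3 + 0.606*(39) = 354.934 m/s
M = v/a = 610/354.934 = 1.719

1.719


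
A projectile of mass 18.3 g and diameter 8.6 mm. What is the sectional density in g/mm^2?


SD = m/d^2 = 18.3/8.6^2 = 0.2474 g/mm^2

0.2474 g/mm^2


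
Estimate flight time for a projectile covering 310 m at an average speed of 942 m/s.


t = d/v = 310/942 = 0.3291 s

0.3291 s


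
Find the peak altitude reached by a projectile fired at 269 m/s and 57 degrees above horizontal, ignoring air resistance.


H = (v0*sin(theta))^2 / (2g) = (269*sin(57°))^2 / (2*9.81) = 2594 m

2594 m


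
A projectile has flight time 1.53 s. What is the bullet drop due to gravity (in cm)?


drop = 0.5*g*t^2 = 0.5*9.81*1.53^2 = 11.4821 m ≈ 1148 cm

1148 cm


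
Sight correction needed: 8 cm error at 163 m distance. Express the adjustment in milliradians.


1 mrad subtends 1 cm per 10 m of range, so adj = error_cm / (dist_m / 10) = 8 / (163/10) = 0.4908 mrad

0.4908 mrad


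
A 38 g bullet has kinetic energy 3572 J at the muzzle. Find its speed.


v = sqrt(2*E/m) = sqrt(2*3572/0.038) = 433.6 m/s

433.6 m/s


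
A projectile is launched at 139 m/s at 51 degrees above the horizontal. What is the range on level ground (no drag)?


R = v0^2 * sin(2*theta) / g = 139^2 * sin(2*51°) / 9.81 = 1926 m

1926 m


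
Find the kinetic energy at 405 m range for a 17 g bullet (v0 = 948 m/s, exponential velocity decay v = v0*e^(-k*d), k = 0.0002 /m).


v = v0*exp(-k*d) = 948*exp(-0.0002*405) = 874.24 m/s
E = 0.5*m*v^2 = 0.5*0.017*874.24^2 = 6497 J

6497 J


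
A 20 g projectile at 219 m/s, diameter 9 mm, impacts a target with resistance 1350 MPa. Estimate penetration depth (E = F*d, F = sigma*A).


A = pi*(d/2)^2 = pi*(9/2)^2 = 63.6173 mm^2
E = 0.5*m*v^2 = 0.5*0.02*219^2 = 479.61 J
depth = E/(sigma*A) = 479.61 J / (1350 MPa * 63.6173 mm^2) = 479.61/(1350 * 63.6173) m = 0.00558444 m ≈ 5.584 mm

5.584 mm


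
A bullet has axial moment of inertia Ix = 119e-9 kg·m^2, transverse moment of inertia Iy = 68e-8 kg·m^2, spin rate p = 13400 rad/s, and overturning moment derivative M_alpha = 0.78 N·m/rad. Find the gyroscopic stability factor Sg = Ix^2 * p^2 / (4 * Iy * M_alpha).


Sg = Ix^2 * p^2 / (4 * Iy * M_alpha) = (119e-9)^2 * 13400^2 / (4 * 68e-8 * 0.78) = 1.199

1.199


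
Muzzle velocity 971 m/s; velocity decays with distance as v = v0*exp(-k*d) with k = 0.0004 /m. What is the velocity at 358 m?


v = v0*exp(-k*d) = 971*exp(-0.0004*358) = 841.4 m/s

841.4 m/s


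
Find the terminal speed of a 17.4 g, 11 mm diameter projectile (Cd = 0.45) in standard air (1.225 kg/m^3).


A = pi*(d/2)^2 = pi*(11/2000)^2 = 9.50332e-05 m^2
vt = sqrt(2mg/(Cd*rho*A)) = sqrt(2*0.0174*9.81/(0.45 * 1.225 * 9.50332e-05)) = 80.73 m/s

80.73 m/s


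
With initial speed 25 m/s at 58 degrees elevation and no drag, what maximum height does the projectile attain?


H = (v0*sin(theta))^2 / (2g) = (25*sin(58°))^2 / (2*9.81) = 22.91 m

22.91 m


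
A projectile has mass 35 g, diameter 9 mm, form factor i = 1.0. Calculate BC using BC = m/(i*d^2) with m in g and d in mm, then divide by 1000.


BC = m/(i*d^2*1000) = 35/(1.0 * 9^2 * 1000) = 0.0004321

0.0004321


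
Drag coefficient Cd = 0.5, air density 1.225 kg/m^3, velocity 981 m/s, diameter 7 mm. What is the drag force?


A = pi*(d/2)^2 = pi*(7/2000)^2 = 3.84845e-05 m^2
Fd = 0.5*Cd*rho*A*v^2 = 0.5*0.5*1.225*3.84845e-05*981^2 = 11.34 N

11.34 N


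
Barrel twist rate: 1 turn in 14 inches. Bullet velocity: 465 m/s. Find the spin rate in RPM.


twist_m = 14*0.0254 = 0.3556 m
spin = v/twist = 465/0.3556 = 1307.649 rev/s
RPM = spin*60 = 1307.649*60 ≈ 78459 RPM

78459 RPM


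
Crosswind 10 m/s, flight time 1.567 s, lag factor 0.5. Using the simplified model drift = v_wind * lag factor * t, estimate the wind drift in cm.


drift = v_wind * lag * t = 10 * 0.5 * 1.567 = 7.835 m ≈ 783.5 cm

783.5 cm


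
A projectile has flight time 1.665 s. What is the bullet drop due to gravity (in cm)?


drop = 0.5*g*t^2 = 0.5*9.81*1.665^2 = 13.5978 m ≈ 1360 cm

1360 cm


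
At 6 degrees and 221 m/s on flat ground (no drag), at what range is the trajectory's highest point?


R = v0^2*sin(2*theta)/g = 221^2*sin(2*6°)/9.81 = 1035.13 m
apex_dist = R/2 = 1035.13/2 = 517.6 m

517.6 m


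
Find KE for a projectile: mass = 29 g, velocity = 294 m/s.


E = 0.5*m*v^2 = 0.5*0.029*294^2 = 1253 J

1253 J


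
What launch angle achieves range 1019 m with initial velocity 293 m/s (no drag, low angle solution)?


sin(2*theta) = R*g/v0^2 = 1019*9.81/293^2 = 0.116442, theta = arcsin(0.116442)/2 = 3.343°

3.343 degrees


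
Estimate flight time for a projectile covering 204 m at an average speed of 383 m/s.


t = d/v = 204/383 = 0.5326 s

0.5326 s


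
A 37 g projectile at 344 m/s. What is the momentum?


p = m*v = 0.037*344 = 12.73 kg·m/s

12.73 kg·m/s


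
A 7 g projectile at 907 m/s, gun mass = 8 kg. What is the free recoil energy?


v_r = m_p*v_p/m_gun = 0.007*907/8 = 0.793625 m/s, E_r = 0.5*m_gun*v_r^2 = 0.5*8*0.793625^2 = 2.519 J

2.519 J


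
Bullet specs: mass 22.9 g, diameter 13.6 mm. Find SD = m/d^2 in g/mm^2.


SD = m/d^2 = 22.9/13.6^2 = 0.1238 g/mm^2

0.1238 g/mm^2


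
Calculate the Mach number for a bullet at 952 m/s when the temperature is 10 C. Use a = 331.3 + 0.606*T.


a = 331.3 + 0.606*(10) = 337.36 m/s
M = v/a = 952/337.36 = 2.822

2.822


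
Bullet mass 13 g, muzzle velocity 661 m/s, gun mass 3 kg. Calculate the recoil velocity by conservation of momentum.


v_recoil = m_p * v_p / m_gun = 0.013 * 661 / 3 = 2.864 m/s

2.864 m/s


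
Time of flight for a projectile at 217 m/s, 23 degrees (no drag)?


T = 2*v0*sin(theta)/g = 2*217*sin(23°)/9.81 = 17.29 s

17.29 s


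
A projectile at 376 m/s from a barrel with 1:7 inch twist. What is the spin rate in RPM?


twist_m = 7*0.0254 = 0.1778 m
spin = v/twist = 376/0.1778 = 2114.736 rev/s
RPM = spin*60 = 2114.736*60 ≈ 126884 RPM

126884 RPM


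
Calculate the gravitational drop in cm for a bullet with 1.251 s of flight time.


drop = 0.5*g*t^2 = 0.5*9.81*1.251^2 = 7.67633 m ≈ 767.6 cm

767.6 cm


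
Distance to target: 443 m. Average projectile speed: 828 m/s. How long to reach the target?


t = d/v = 443/828 = 0.535 s

0.535 s


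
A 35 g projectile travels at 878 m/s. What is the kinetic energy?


E = 0.5*m*v^2 = 0.5*0.035*878^2 = 13490 J

13490 J


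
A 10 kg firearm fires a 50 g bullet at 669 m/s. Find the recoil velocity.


v_recoil = m_p * v_p / m_gun = 0.05 * 669 / 10 = 3.345 m/s

3.345 m/s


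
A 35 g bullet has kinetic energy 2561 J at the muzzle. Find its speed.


v = sqrt(2*E/m) = sqrt(2*2561/0.035) = 382.5 m/s

382.5 m/s


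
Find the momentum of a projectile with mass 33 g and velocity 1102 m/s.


p = m*v = 0.033*1102 = 36.37 kg·m/s

36.37 kg·m/s


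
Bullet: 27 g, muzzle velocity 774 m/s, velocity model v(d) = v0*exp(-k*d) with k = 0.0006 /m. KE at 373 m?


v = v0*exp(-k*d) = 774*exp(-0.0006*373) = 618.794 m/s
E = 0.5*m*v^2 = 0.5*0.027*618.794^2 = 5169 J

5169 J


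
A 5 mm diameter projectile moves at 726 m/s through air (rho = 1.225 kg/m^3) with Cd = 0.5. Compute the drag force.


A = pi*(d/2)^2 = pi*(5/2000)^2 = 1.96350e-05 m^2
Fd = 0.5*Cd*rho*A*v^2 = 0.5*0.5*1.225*1.96350e-05*726^2 = 3.169 N

3.169 N


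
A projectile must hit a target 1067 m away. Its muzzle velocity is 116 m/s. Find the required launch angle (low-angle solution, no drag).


sin(2*theta) = R*g/v0^2 = 1067*9.81/116^2 = 0.777889, theta = arcsin(0.777889)/2 = 25.53°

25.53 degrees


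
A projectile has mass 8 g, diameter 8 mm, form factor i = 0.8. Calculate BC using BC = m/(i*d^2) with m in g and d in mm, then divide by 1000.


BC = m/(i*d^2*1000) = 8/(0.8 * 8^2 * 1000) = 0.0001563

0.0001563


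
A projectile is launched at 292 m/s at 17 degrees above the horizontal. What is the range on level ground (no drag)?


R = v0^2 * sin(2*theta) / g = 292^2 * sin(2*17°) / 9.81 = 4860 m

4860 m


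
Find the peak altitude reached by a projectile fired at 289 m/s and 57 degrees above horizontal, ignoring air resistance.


H = (v0*sin(theta))^2 / (2g) = (289*sin(57°))^2 / (2*9.81) = 2994 m

2994 m


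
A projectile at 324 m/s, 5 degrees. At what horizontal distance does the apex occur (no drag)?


R = v0^2*sin(2*theta)/g = 324^2*sin(2*5°)/9.81 = 1858.19 m
apex_dist = R/2 = 1858.19/2 = 929.1 m

929.1 m


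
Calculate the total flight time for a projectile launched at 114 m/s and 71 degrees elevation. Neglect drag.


T = 2*v0*sin(theta)/g = 2*114*sin(71°)/9.81 = 21.98 s

21.98 s


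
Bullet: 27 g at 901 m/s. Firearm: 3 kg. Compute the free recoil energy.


v_r = m_p*v_p/m_gun = 0.027*901/3 = 8.109 m/s, E_r = 0.5*m_gun*v_r^2 = 0.5*3*8.109^2 = 98.63 J

98.63 J


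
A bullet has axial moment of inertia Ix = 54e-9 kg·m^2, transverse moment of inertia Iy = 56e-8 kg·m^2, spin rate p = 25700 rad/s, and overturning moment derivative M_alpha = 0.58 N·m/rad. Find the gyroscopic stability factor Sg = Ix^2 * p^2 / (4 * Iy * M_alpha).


Sg = Ix^2 * p^2 / (4 * Iy * M_alpha) = (54e-9)^2 * 25700^2 / (4 * 56e-8 * 0.58) = 1.482

1.482


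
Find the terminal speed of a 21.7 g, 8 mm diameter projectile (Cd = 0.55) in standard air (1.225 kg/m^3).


A = pi*(d/2)^2 = pi*(8/2000)^2 = 5.02655e-05 m^2
vt = sqrt(2mg/(Cd*rho*A)) = sqrt(2*0.0217*9.81/(0.55 * 1.225 * 5.02655e-05)) = 112.1 m/s

112.1 m/s


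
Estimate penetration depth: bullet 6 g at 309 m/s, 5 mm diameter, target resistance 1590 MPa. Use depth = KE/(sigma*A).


A = pi*(d/2)^2 = pi*(5/2)^2 = 19.635 mm^2
E = 0.5*m*v^2 = 0.5*0.006*309^2 = 286.443 J
depth = E/(sigma*A) = 286.443 J / (1590 MPa * 19.635 mm^2) = 286.443/(1590 * 19.635) m = 0.00917511 m ≈ 9.175 mm

9.175 mm


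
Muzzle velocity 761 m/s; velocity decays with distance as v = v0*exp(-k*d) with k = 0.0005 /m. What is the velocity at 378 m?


v = v0*exp(-k*d) = 761*exp(-0.0005*378) = 629.9 m/s

629.9 m/s


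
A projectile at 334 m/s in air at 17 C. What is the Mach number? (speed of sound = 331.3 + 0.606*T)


a = 331.3 + 0.606*(17) = 341.602 m/s
M = v/a = 334/341.602 = 0.9777

0.9777


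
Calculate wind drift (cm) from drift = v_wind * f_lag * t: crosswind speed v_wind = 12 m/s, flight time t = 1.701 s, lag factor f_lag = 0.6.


drift = v_wind * lag * t = 12 * 0.6 * 1.701 = 12.2472 m ≈ 1225 cm

1225 cm


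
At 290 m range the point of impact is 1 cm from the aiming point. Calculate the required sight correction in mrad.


1 mrad subtends 1 cm per 10 m of range, so adj = error_cm / (dist_m / 10) = 1 / (290/10) = 0.03448 mrad

0.03448 mrad


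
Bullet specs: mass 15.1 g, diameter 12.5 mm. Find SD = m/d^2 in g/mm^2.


SD = m/d^2 = 15.1/12.5^2 = 0.09664 g/mm^2

0.09664 g/mm^2


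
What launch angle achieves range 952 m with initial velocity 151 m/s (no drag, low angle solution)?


sin(2*theta) = R*g/v0^2 = 952*9.81/151^2 = 0.409593, theta = arcsin(0.409593)/2 = 12.09°

12.09 degrees


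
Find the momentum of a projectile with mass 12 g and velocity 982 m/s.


p = m*v = 0.012*982 = 11.78 kg·m/s

11.78 kg·m/s


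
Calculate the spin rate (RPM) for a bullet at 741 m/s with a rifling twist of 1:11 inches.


twist_m = 11*0.0254 = 0.2794 m
spin = v/twist = 741/0.2794 = 2652.112 rev/s
RPM = spin*60 = 2652.112*60 ≈ 159127 RPM

159127 RPM


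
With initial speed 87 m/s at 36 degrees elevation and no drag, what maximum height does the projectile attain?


H = (v0*sin(theta))^2 / (2g) = (87*sin(36°))^2 / (2*9.81) = 133.3 m

133.3 m


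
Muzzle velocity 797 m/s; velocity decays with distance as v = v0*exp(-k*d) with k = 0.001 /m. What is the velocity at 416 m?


v = v0*exp(-k*d) = 797*exp(-0.001*416) = 525.8 m/s

525.8 m/s


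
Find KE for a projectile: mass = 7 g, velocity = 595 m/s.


E = 0.5*m*v^2 = 0.5*0.007*595^2 = 1239 J

1239 J


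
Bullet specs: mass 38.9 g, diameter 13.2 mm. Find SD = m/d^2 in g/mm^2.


SD = m/d^2 = 38.9/13.2^2 = 0.2233 g/mm^2

0.2233 g/mm^2


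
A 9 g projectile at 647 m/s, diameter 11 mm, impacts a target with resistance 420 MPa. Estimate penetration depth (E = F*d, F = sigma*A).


A = pi*(d/2)^2 = pi*(11/2)^2 = 95.0332 mm^2
E = 0.5*m*v^2 = 0.5*0.009*647^2 = 1883.74 J
depth = E/(sigma*A) = 1883.74 J / (420 MPa * 95.0332 mm^2) = 1883.74/(420 * 95.0332) m = 0.0471951 m ≈ 47.2 mm

47.2 mm


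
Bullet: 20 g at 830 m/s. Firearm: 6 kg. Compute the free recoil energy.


v_r = m_p*v_p/m_gun = 0.02*830/6 = 2.76667 m/s, E_r = 0.5*m_gun*v_r^2 = 0.5*6*2.76667^2 = 22.96 J

22.96 J


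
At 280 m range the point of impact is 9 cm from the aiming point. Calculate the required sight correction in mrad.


1 mrad subtends 1 cm per 10 m of range, so adj = error_cm / (dist_m / 10) = 9 / (280/10) = 0.3214 mrad

0.3214 mrad


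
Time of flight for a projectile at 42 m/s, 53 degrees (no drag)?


T = 2*v0*sin(theta)/g = 2*42*sin(53°)/9.81 = 6.838 s

6.838 s


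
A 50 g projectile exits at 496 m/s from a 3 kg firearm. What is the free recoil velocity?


v_recoil = m_p * v_p / m_gun = 0.05 * 496 / 3 = 8.267 m/s

8.267 m/s


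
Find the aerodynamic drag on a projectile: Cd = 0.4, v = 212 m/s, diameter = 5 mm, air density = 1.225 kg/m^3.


A = pi*(d/2)^2 = pi*(5/2000)^2 = 1.96350e-05 m^2
Fd = 0.5*Cd*rho*A*v^2 = 0.5*0.4*1.225*1.96350e-05*212^2 = 0.2162 N

0.2162 N


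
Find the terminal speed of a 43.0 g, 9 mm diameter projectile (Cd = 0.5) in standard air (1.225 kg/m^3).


A = pi*(d/2)^2 = pi*(9/2000)^2 = 6.36173e-05 m^2
vt = sqrt(2mg/(Cd*rho*A)) = sqrt(2*0.043*9.81/(0.5 * 1.225 * 6.36173e-05)) = 147.1 m/s

147.1 m/s


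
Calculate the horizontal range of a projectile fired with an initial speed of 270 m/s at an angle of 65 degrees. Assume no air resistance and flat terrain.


R = v0^2 * sin(2*theta) / g = 270^2 * sin(2*65°) / 9.81 = 5693 m

5693 m


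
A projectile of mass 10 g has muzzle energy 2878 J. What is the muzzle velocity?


v = sqrt(2*E/m) = sqrt(2*2878/0.01) = 758.7 m/s

758.7 m/s


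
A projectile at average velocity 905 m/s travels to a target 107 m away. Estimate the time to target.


t = d/v = 107/905 = 0.1182 s

0.1182 s


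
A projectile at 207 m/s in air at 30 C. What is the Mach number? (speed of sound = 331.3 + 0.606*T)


a = 331.3 + 0.606*(30) = 349.48 m/s
M = v/a = 207/349.48 = 0.5923

0.5923


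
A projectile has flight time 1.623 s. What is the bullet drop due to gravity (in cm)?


drop = 0.5*g*t^2 = 0.5*9.81*1.623^2 = 12.9204 m ≈ 1292 cm

1292 cm


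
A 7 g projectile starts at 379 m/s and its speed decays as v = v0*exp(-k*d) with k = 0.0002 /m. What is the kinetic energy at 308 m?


v = v0*exp(-k*d) = 379*exp(-0.0002*308) = 356.358 m/s
E = 0.5*m*v^2 = 0.5*0.007*356.358^2 = 444.5 J

444.5 J


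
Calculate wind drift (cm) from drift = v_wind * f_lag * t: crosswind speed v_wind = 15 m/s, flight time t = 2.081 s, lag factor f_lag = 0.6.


drift = v_wind * lag * t = 15 * 0.6 * 2.081 = 18.729 m ≈ 1873 cm

1873 cm


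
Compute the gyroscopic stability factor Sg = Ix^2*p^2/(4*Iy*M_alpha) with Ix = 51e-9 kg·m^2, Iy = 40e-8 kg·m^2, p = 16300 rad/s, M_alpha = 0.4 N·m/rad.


Sg = Ix^2 * p^2 / (4 * Iy * M_alpha) = (51e-9)^2 * 16300^2 / (4 * 40e-8 * 0.4) = 1.08

1.08


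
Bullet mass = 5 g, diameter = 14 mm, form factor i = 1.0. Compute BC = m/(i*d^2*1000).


BC = m/(i*d^2*1000) = 5/(1.0 * 14^2 * 1000) = 2.551e-05

2.551e-05


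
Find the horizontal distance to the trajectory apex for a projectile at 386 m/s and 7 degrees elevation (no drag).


R = v0^2*sin(2*theta)/g = 386^2*sin(2*7°)/9.81 = 3674.35 m
apex_dist = R/2 = 3674.35/2 = 1837 m

1837 m


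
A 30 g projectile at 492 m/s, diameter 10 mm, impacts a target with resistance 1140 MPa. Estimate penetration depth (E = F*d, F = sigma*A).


A = pi*(d/2)^2 = pi*(10/2)^2 = 78.5398 mm^2
E = 0.5*m*v^2 = 0.5*0.03*492^2 = 3630.96 J
depth = E/(sigma*A) = 3630.96 J / (1140 MPa * 78.5398 mm^2) = 3630.96/(1140 * 78.5398) m = 0.0405533 m ≈ 40.55 mm

40.55 mm


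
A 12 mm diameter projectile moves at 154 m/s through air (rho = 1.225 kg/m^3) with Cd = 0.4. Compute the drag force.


A = pi*(d/2)^2 = pi*(12/2000)^2 = 1.13097e-04 m^2
Fd = 0.5*Cd*rho*A*v^2 = 0.5*0.4*1.225*1.13097e-04*154^2 = 0.6571 N

0.6571 N


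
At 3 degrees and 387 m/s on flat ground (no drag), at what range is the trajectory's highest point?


R = v0^2*sin(2*theta)/g = 387^2*sin(2*3°)/9.81 = 1595.83 m
apex_dist = R/2 = 1595.83/2 = 797.9 m

797.9 m


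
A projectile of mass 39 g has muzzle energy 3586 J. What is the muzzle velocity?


v = sqrt(2*E/m) = sqrt(2*3586/0.039) = 428.8 m/s

428.8 m/s


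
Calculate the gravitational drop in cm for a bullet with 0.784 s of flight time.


drop = 0.5*g*t^2 = 0.5*9.81*0.784^2 = 3.01489 m ≈ 301.5 cm

301.5 cm


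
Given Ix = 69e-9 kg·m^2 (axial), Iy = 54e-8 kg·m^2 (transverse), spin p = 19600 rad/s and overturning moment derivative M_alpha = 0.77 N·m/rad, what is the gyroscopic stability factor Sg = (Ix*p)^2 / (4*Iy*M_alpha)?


Sg = Ix^2 * p^2 / (4 * Iy * M_alpha) = (69e-9)^2 * 19600^2 / (4 * 54e-8 * 0.77) = 1.1

1.1


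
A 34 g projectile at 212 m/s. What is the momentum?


p = m*v = 0.034*212 = 7.208 kg·m/s

7.208 kg·m/s


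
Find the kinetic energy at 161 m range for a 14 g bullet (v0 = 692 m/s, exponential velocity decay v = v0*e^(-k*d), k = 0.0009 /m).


v = v0*exp(-k*d) = 692*exp(-0.0009*161) = 598.655 m/s
E = 0.5*m*v^2 = 0.5*0.014*598.655^2 = 2509 J

2509 J


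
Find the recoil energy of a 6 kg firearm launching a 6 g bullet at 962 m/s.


v_r = m_p*v_p/m_gun = 0.006*962/6 = 0.962 m/s, E_r = 0.5*m_gun*v_r^2 = 0.5*6*0.962^2 = 2.776 J

2.776 J


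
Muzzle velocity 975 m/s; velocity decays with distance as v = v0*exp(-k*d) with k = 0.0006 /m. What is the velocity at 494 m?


v = v0*exp(-k*d) = 975*exp(-0.0006*494) = 724.9 m/s

724.9 m/s


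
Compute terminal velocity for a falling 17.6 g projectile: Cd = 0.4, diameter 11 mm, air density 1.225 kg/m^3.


A = pi*(d/2)^2 = pi*(11/2000)^2 = 9.50332e-05 m^2
vt = sqrt(2mg/(Cd*rho*A)) = sqrt(2*0.0176*9.81/(0.4 * 1.225 * 9.50332e-05)) = 86.11 m/s

86.11 m/s


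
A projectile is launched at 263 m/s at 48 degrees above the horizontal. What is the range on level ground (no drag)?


R = v0^2 * sin(2*theta) / g = 263^2 * sin(2*48°) / 9.81 = 7012 m

7012 m


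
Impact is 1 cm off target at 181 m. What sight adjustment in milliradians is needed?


1 mrad subtends 1 cm per 10 m of range, so adj = error_cm / (dist_m / 10) = 1 / (181/10) = 0.05525 mrad

0.05525 mrad


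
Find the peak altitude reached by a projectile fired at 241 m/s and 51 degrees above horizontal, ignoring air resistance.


H = (v0*sin(theta))^2 / (2g) = (241*sin(51°))^2 / (2*9.81) = 1788 m

1788 m


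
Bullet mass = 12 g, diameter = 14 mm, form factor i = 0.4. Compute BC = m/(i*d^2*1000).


BC = m/(i*d^2*1000) = 12/(0.4 * 14^2 * 1000) = 0.0001531

0.0001531


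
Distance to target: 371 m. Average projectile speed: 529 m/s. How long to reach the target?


t = d/v = 371/529 = 0.7013 s

0.7013 s


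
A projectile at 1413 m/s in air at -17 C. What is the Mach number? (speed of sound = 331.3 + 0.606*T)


a = 331.3 + 0.606*(-17) = 320.998 m/s
M = v/a = 1413/320.998 = 4.402

4.402


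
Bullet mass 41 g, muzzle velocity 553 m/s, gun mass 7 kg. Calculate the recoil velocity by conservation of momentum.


v_recoil = m_p * v_p / m_gun = 0.041 * 553 / 7 = 3.239 m/s

3.239 m/s


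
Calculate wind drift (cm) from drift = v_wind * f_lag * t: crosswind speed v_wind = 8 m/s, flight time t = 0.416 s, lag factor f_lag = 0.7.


drift = v_wind * lag * t = 8 * 0.7 * 0.416 = 2.3296 m ≈ 233 cm

233 cm


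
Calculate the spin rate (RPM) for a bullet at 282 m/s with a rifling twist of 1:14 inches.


twist_m = 14*0.0254 = 0.3556 m
spin = v/twist = 282/0.3556 = 793.0259 rev/s
RPM = spin*60 = 793.0259*60 ≈ 47582 RPM

47582 RPM


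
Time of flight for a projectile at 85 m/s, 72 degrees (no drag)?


T = 2*v0*sin(theta)/g = 2*85*sin(72°)/9.81 = 16.48 s

16.48 s


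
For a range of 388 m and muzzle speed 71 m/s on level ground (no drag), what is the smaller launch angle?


sin(2*theta) = R*g/v0^2 = 388*9.81/71^2 = 0.755064, theta = arcsin(0.755064)/2 = 24.52°

24.52 degrees


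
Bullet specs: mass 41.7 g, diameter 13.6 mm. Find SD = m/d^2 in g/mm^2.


SD = m/d^2 = 41.7/13.6^2 = 0.2255 g/mm^2

0.2255 g/mm^2


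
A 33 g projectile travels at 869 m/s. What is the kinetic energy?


E = 0.5*m*v^2 = 0.5*0.033*869^2 = 12460 J

12460 J


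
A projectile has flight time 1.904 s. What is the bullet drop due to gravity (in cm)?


drop = 0.5*g*t^2 = 0.5*9.81*1.904^2 = 17.7817 m ≈ 1778 cm

1778 cm


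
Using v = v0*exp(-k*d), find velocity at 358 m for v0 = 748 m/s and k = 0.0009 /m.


v = v0*exp(-k*d) = 748*exp(-0.0009*358) = 542 m/s

542 m/s


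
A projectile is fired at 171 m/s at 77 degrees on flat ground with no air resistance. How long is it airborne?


T = 2*v0*sin(theta)/g = 2*171*sin(77°)/9.81 = 33.97 s

33.97 s


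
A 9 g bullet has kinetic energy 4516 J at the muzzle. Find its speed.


v = sqrt(2*E/m) = sqrt(2*4516/0.009) = 1002 m/s

1002 m/s


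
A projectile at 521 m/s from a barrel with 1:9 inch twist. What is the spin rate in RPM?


twist_m = 9*0.0254 = 0.2286 m
spin = v/twist = 521/0.2286 = 2279.09 rev/s
RPM = spin*60 = 2279.09*60 ≈ 136745 RPM

136745 RPM


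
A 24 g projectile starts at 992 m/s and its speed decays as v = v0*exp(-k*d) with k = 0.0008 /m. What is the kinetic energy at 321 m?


v = v0*exp(-k*d) = 992*exp(-0.0008*321) = 767.335 m/s
E = 0.5*m*v^2 = 0.5*0.024*767.335^2 = 7066 J

7066 J


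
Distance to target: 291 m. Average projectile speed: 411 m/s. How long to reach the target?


t = d/v = 291/411 = 0.708 s

0.708 s


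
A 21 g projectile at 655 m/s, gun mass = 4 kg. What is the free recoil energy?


v_r = m_p*v_p/m_gun = 0.021*655/4 = 3.43875 m/s, E_r = 0.5*m_gun*v_r^2 = 0.5*4*3.43875^2 = 23.65 J

23.65 J


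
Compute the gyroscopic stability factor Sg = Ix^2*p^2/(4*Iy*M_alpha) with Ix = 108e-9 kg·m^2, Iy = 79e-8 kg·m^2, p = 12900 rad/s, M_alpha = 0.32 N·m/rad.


Sg = Ix^2 * p^2 / (4 * Iy * M_alpha) = (108e-9)^2 * 12900^2 / (4 * 79e-8 * 0.32) = 1.92

1.92


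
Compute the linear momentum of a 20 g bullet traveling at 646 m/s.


p = m*v = 0.02*646 = 12.92 kg·m/s

12.92 kg·m/s


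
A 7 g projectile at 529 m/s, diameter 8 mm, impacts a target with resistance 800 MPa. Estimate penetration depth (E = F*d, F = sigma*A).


A = pi*(d/2)^2 = pi*(8/2)^2 = 50.2655 mm^2
E = 0.5*m*v^2 = 0.5*0.007*529^2 = 979.443 J
depth = E/(sigma*A) = 979.443 J / (800 MPa * 50.2655 mm^2) = 979.443/(800 * 50.2655) m = 0.0243568 m ≈ 24.36 mm

24.36 mm


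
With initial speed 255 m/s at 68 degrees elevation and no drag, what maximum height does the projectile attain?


H = (v0*sin(theta))^2 / (2g) = (255*sin(68°))^2 / (2*9.81) = 2849 m

2849 m


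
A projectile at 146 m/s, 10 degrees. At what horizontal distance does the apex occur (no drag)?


R = v0^2*sin(2*theta)/g = 146^2*sin(2*10°)/9.81 = 743.17 m
apex_dist = R/2 = 743.17/2 = 371.6 m

371.6 m


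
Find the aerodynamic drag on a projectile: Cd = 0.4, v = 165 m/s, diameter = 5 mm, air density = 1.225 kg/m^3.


A = pi*(d/2)^2 = pi*(5/2000)^2 = 1.96350e-05 m^2
Fd = 0.5*Cd*rho*A*v^2 = 0.5*0.4*1.225*1.96350e-05*165^2 = 0.131 N

0.131 N


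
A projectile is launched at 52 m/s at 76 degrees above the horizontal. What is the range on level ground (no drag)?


R = v0^2 * sin(2*theta) / g = 52^2 * sin(2*76°) / 9.81 = 129.4 m

129.4 m


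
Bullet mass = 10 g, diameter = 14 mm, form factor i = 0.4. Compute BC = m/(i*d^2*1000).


BC = m/(i*d^2*1000) = 10/(0.4 * 14^2 * 1000) = 0.0001276

0.0001276


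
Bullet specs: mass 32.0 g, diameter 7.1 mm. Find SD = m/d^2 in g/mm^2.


SD = m/d^2 = 32.0/7.1^2 = 0.6348 g/mm^2

0.6348 g/mm^2


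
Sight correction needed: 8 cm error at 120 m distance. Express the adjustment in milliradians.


1 mrad subtends 1 cm per 10 m of range, so adj = error_cm / (dist_m / 10) = 8 / (120/10) = 0.6667 mrad

0.6667 mrad


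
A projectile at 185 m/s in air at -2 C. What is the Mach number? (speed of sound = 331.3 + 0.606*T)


a = 331.3 + 0.606*(-2) = 330.088 m/s
M = v/a = 185/330.088 = 0.5605

0.5605
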